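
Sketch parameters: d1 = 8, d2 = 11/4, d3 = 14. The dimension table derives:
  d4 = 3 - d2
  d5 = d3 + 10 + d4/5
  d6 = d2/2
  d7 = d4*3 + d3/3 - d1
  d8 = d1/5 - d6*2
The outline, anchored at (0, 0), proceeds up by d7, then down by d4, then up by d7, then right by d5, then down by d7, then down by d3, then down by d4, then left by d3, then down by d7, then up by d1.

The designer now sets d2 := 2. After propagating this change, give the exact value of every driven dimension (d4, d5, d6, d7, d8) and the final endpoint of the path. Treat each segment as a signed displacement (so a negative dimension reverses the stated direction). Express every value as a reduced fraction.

d4 = 1
d5 = 121/5
d6 = 1
d7 = -1/3
d8 = -2/5
endpoint = (51/5, -8)

Apply edit: d2 := 2
  d4 = 3 - d2 = 1
  d5 = d3 + 10 + d4/5 = 121/5
  d6 = d2/2 = 1
  d7 = d4*3 + d3/3 - d1 = -1/3
  d8 = d1/5 - d6*2 = -2/5
Walk from origin (0, 0):
  seg 1: up by d7 = -1/3 → (0, -1/3)
  seg 2: down by d4 = 1 → (0, -4/3)
  seg 3: up by d7 = -1/3 → (0, -5/3)
  seg 4: right by d5 = 121/5 → (121/5, -5/3)
  seg 5: down by d7 = -1/3 → (121/5, -4/3)
  seg 6: down by d3 = 14 → (121/5, -46/3)
  seg 7: down by d4 = 1 → (121/5, -49/3)
  seg 8: left by d3 = 14 → (51/5, -49/3)
  seg 9: down by d7 = -1/3 → (51/5, -16)
  seg 10: up by d1 = 8 → (51/5, -8)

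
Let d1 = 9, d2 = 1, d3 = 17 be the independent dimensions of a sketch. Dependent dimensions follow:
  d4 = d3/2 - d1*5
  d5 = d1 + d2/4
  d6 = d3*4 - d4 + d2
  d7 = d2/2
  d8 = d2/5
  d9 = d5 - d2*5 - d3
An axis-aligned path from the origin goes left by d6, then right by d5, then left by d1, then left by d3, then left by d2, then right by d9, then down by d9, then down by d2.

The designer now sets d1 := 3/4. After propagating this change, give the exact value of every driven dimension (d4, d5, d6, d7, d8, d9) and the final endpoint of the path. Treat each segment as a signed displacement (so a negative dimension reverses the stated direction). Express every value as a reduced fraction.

d4 = 19/4
d5 = 1
d6 = 257/4
d7 = 1/2
d8 = 1/5
d9 = -21
endpoint = (-103, 20)

Apply edit: d1 := 3/4
  d4 = d3/2 - d1*5 = 19/4
  d5 = d1 + d2/4 = 1
  d6 = d3*4 - d4 + d2 = 257/4
  d7 = d2/2 = 1/2
  d8 = d2/5 = 1/5
  d9 = d5 - d2*5 - d3 = -21
Walk from origin (0, 0):
  seg 1: left by d6 = 257/4 → (-257/4, 0)
  seg 2: right by d5 = 1 → (-253/4, 0)
  seg 3: left by d1 = 3/4 → (-64, 0)
  seg 4: left by d3 = 17 → (-81, 0)
  seg 5: left by d2 = 1 → (-82, 0)
  seg 6: right by d9 = -21 → (-103, 0)
  seg 7: down by d9 = -21 → (-103, 21)
  seg 8: down by d2 = 1 → (-103, 20)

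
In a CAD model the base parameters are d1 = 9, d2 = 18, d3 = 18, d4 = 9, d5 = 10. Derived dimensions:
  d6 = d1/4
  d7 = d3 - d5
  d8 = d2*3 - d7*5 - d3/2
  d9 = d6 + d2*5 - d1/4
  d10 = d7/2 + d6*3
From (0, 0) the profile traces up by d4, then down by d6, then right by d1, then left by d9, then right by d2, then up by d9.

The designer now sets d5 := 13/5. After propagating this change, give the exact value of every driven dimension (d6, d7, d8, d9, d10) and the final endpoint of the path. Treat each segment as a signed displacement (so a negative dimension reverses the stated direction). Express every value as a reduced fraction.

d6 = 9/4
d7 = 77/5
d8 = -32
d9 = 90
d10 = 289/20
endpoint = (-63, 387/4)

Apply edit: d5 := 13/5
  d6 = d1/4 = 9/4
  d7 = d3 - d5 = 77/5
  d8 = d2*3 - d7*5 - d3/2 = -32
  d9 = d6 + d2*5 - d1/4 = 90
  d10 = d7/2 + d6*3 = 289/20
Walk from origin (0, 0):
  seg 1: up by d4 = 9 → (0, 9)
  seg 2: down by d6 = 9/4 → (0, 27/4)
  seg 3: right by d1 = 9 → (9, 27/4)
  seg 4: left by d9 = 90 → (-81, 27/4)
  seg 5: right by d2 = 18 → (-63, 27/4)
  seg 6: up by d9 = 90 → (-63, 387/4)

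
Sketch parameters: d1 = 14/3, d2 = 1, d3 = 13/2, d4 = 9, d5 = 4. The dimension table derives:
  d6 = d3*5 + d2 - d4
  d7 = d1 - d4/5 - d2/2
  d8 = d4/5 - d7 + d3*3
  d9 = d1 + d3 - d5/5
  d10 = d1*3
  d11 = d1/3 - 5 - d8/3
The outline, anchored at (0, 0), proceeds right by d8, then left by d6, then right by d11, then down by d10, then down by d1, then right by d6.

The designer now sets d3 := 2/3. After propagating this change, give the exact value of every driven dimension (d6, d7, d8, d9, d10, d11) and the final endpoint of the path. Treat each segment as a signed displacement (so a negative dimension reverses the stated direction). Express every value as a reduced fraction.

d6 = -14/3
d7 = 71/30
d8 = 43/30
d9 = 68/15
d10 = 14
d11 = -353/90
endpoint = (-112/45, -56/3)

Apply edit: d3 := 2/3
  d6 = d3*5 + d2 - d4 = -14/3
  d7 = d1 - d4/5 - d2/2 = 71/30
  d8 = d4/5 - d7 + d3*3 = 43/30
  d9 = d1 + d3 - d5/5 = 68/15
  d10 = d1*3 = 14
  d11 = d1/3 - 5 - d8/3 = -353/90
Walk from origin (0, 0):
  seg 1: right by d8 = 43/30 → (43/30, 0)
  seg 2: left by d6 = -14/3 → (61/10, 0)
  seg 3: right by d11 = -353/90 → (98/45, 0)
  seg 4: down by d10 = 14 → (98/45, -14)
  seg 5: down by d1 = 14/3 → (98/45, -56/3)
  seg 6: right by d6 = -14/3 → (-112/45, -56/3)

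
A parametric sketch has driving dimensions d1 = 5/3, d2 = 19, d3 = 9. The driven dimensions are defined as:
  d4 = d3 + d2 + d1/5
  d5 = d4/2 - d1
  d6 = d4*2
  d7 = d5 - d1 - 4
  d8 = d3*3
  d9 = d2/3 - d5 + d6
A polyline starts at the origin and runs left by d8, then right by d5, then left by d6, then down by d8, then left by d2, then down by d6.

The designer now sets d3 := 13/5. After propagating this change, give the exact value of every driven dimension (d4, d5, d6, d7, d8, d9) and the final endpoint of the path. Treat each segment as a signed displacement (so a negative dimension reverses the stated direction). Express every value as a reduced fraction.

Apply edit: d3 := 13/5
  d4 = d3 + d2 + d1/5 = 329/15
  d5 = d4/2 - d1 = 93/10
  d6 = d4*2 = 658/15
  d7 = d5 - d1 - 4 = 109/30
  d8 = d3*3 = 39/5
  d9 = d2/3 - d5 + d6 = 409/10
Walk from origin (0, 0):
  seg 1: left by d8 = 39/5 → (-39/5, 0)
  seg 2: right by d5 = 93/10 → (3/2, 0)
  seg 3: left by d6 = 658/15 → (-1271/30, 0)
  seg 4: down by d8 = 39/5 → (-1271/30, -39/5)
  seg 5: left by d2 = 19 → (-1841/30, -39/5)
  seg 6: down by d6 = 658/15 → (-1841/30, -155/3)

d4 = 329/15
d5 = 93/10
d6 = 658/15
d7 = 109/30
d8 = 39/5
d9 = 409/10
endpoint = (-1841/30, -155/3)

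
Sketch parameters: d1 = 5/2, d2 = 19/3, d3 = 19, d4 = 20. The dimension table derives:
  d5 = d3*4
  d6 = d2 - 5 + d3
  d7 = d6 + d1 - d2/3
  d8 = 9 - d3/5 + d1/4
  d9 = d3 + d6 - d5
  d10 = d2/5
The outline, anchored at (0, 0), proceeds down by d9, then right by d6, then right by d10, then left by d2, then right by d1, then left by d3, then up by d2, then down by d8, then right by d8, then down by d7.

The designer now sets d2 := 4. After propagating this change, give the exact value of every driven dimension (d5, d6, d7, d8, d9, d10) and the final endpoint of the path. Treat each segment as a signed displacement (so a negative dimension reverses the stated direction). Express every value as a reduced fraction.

d5 = 76
d6 = 18
d7 = 115/6
d8 = 233/40
d9 = -39
d10 = 4/5
endpoint = (33/8, 2161/120)

Apply edit: d2 := 4
  d5 = d3*4 = 76
  d6 = d2 - 5 + d3 = 18
  d7 = d6 + d1 - d2/3 = 115/6
  d8 = 9 - d3/5 + d1/4 = 233/40
  d9 = d3 + d6 - d5 = -39
  d10 = d2/5 = 4/5
Walk from origin (0, 0):
  seg 1: down by d9 = -39 → (0, 39)
  seg 2: right by d6 = 18 → (18, 39)
  seg 3: right by d10 = 4/5 → (94/5, 39)
  seg 4: left by d2 = 4 → (74/5, 39)
  seg 5: right by d1 = 5/2 → (173/10, 39)
  seg 6: left by d3 = 19 → (-17/10, 39)
  seg 7: up by d2 = 4 → (-17/10, 43)
  seg 8: down by d8 = 233/40 → (-17/10, 1487/40)
  seg 9: right by d8 = 233/40 → (33/8, 1487/40)
  seg 10: down by d7 = 115/6 → (33/8, 2161/120)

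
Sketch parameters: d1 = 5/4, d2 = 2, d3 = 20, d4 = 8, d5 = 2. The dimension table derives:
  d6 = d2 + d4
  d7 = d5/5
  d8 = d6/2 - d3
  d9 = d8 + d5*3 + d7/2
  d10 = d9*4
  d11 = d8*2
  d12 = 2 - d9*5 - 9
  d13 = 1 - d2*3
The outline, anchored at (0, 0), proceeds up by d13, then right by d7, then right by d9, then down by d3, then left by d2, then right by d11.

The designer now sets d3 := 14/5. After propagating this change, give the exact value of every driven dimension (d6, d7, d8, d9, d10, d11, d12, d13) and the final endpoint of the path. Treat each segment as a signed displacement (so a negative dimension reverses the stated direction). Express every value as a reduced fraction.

d6 = 10
d7 = 2/5
d8 = 11/5
d9 = 42/5
d10 = 168/5
d11 = 22/5
d12 = -49
d13 = -5
endpoint = (56/5, -39/5)

Apply edit: d3 := 14/5
  d6 = d2 + d4 = 10
  d7 = d5/5 = 2/5
  d8 = d6/2 - d3 = 11/5
  d9 = d8 + d5*3 + d7/2 = 42/5
  d10 = d9*4 = 168/5
  d11 = d8*2 = 22/5
  d12 = 2 - d9*5 - 9 = -49
  d13 = 1 - d2*3 = -5
Walk from origin (0, 0):
  seg 1: up by d13 = -5 → (0, -5)
  seg 2: right by d7 = 2/5 → (2/5, -5)
  seg 3: right by d9 = 42/5 → (44/5, -5)
  seg 4: down by d3 = 14/5 → (44/5, -39/5)
  seg 5: left by d2 = 2 → (34/5, -39/5)
  seg 6: right by d11 = 22/5 → (56/5, -39/5)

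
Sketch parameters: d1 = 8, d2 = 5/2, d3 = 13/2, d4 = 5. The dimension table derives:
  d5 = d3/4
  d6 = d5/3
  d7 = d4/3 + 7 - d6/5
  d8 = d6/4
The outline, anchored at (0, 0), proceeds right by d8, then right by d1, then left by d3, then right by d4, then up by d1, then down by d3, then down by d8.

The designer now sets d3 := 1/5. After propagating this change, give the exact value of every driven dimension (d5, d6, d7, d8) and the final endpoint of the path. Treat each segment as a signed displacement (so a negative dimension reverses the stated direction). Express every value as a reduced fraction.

d5 = 1/20
d6 = 1/60
d7 = 2599/300
d8 = 1/240
endpoint = (3073/240, 1871/240)

Apply edit: d3 := 1/5
  d5 = d3/4 = 1/20
  d6 = d5/3 = 1/60
  d7 = d4/3 + 7 - d6/5 = 2599/300
  d8 = d6/4 = 1/240
Walk from origin (0, 0):
  seg 1: right by d8 = 1/240 → (1/240, 0)
  seg 2: right by d1 = 8 → (1921/240, 0)
  seg 3: left by d3 = 1/5 → (1873/240, 0)
  seg 4: right by d4 = 5 → (3073/240, 0)
  seg 5: up by d1 = 8 → (3073/240, 8)
  seg 6: down by d3 = 1/5 → (3073/240, 39/5)
  seg 7: down by d8 = 1/240 → (3073/240, 1871/240)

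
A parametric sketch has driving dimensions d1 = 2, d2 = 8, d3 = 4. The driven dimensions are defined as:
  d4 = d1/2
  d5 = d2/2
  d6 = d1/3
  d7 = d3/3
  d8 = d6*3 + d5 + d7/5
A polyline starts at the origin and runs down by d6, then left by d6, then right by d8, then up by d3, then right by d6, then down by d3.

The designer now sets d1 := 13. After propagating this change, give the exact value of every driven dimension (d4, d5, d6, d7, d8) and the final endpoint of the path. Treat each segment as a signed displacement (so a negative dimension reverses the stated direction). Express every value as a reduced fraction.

d4 = 13/2
d5 = 4
d6 = 13/3
d7 = 4/3
d8 = 259/15
endpoint = (259/15, -13/3)

Apply edit: d1 := 13
  d4 = d1/2 = 13/2
  d5 = d2/2 = 4
  d6 = d1/3 = 13/3
  d7 = d3/3 = 4/3
  d8 = d6*3 + d5 + d7/5 = 259/15
Walk from origin (0, 0):
  seg 1: down by d6 = 13/3 → (0, -13/3)
  seg 2: left by d6 = 13/3 → (-13/3, -13/3)
  seg 3: right by d8 = 259/15 → (194/15, -13/3)
  seg 4: up by d3 = 4 → (194/15, -1/3)
  seg 5: right by d6 = 13/3 → (259/15, -1/3)
  seg 6: down by d3 = 4 → (259/15, -13/3)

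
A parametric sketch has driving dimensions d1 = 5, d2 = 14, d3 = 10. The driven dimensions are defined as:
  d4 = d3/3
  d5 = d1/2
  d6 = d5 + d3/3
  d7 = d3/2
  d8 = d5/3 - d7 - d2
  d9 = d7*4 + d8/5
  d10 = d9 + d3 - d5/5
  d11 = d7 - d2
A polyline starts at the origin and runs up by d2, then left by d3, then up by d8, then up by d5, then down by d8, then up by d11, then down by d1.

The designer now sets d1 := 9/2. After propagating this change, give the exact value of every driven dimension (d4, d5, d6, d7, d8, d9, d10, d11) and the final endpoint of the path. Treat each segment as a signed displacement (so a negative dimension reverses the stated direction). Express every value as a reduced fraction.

Apply edit: d1 := 9/2
  d4 = d3/3 = 10/3
  d5 = d1/2 = 9/4
  d6 = d5 + d3/3 = 67/12
  d7 = d3/2 = 5
  d8 = d5/3 - d7 - d2 = -73/4
  d9 = d7*4 + d8/5 = 327/20
  d10 = d9 + d3 - d5/5 = 259/10
  d11 = d7 - d2 = -9
Walk from origin (0, 0):
  seg 1: up by d2 = 14 → (0, 14)
  seg 2: left by d3 = 10 → (-10, 14)
  seg 3: up by d8 = -73/4 → (-10, -17/4)
  seg 4: up by d5 = 9/4 → (-10, -2)
  seg 5: down by d8 = -73/4 → (-10, 65/4)
  seg 6: up by d11 = -9 → (-10, 29/4)
  seg 7: down by d1 = 9/2 → (-10, 11/4)

d4 = 10/3
d5 = 9/4
d6 = 67/12
d7 = 5
d8 = -73/4
d9 = 327/20
d10 = 259/10
d11 = -9
endpoint = (-10, 11/4)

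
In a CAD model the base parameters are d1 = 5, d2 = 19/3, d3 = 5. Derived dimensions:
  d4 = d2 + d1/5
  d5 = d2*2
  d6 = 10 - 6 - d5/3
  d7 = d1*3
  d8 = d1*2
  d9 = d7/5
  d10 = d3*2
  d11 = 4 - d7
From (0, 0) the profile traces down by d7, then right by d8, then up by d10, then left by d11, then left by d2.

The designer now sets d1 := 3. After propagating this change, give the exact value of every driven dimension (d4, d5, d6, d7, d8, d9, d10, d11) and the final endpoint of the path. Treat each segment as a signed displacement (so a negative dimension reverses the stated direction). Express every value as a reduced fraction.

d4 = 104/15
d5 = 38/3
d6 = -2/9
d7 = 9
d8 = 6
d9 = 9/5
d10 = 10
d11 = -5
endpoint = (14/3, 1)

Apply edit: d1 := 3
  d4 = d2 + d1/5 = 104/15
  d5 = d2*2 = 38/3
  d6 = 10 - 6 - d5/3 = -2/9
  d7 = d1*3 = 9
  d8 = d1*2 = 6
  d9 = d7/5 = 9/5
  d10 = d3*2 = 10
  d11 = 4 - d7 = -5
Walk from origin (0, 0):
  seg 1: down by d7 = 9 → (0, -9)
  seg 2: right by d8 = 6 → (6, -9)
  seg 3: up by d10 = 10 → (6, 1)
  seg 4: left by d11 = -5 → (11, 1)
  seg 5: left by d2 = 19/3 → (14/3, 1)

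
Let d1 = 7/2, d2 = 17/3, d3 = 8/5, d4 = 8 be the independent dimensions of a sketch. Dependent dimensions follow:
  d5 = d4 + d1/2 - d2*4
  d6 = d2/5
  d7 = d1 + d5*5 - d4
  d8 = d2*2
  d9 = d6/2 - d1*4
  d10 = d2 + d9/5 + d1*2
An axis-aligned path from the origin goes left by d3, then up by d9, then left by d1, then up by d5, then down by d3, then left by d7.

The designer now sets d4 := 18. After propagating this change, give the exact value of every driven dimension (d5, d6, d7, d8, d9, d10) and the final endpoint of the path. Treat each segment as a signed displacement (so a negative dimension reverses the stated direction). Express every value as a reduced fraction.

d5 = -35/12
d6 = 17/15
d7 = -349/12
d8 = 34/3
d9 = -403/30
d10 = 499/50
endpoint = (1439/60, -359/20)

Apply edit: d4 := 18
  d5 = d4 + d1/2 - d2*4 = -35/12
  d6 = d2/5 = 17/15
  d7 = d1 + d5*5 - d4 = -349/12
  d8 = d2*2 = 34/3
  d9 = d6/2 - d1*4 = -403/30
  d10 = d2 + d9/5 + d1*2 = 499/50
Walk from origin (0, 0):
  seg 1: left by d3 = 8/5 → (-8/5, 0)
  seg 2: up by d9 = -403/30 → (-8/5, -403/30)
  seg 3: left by d1 = 7/2 → (-51/10, -403/30)
  seg 4: up by d5 = -35/12 → (-51/10, -327/20)
  seg 5: down by d3 = 8/5 → (-51/10, -359/20)
  seg 6: left by d7 = -349/12 → (1439/60, -359/20)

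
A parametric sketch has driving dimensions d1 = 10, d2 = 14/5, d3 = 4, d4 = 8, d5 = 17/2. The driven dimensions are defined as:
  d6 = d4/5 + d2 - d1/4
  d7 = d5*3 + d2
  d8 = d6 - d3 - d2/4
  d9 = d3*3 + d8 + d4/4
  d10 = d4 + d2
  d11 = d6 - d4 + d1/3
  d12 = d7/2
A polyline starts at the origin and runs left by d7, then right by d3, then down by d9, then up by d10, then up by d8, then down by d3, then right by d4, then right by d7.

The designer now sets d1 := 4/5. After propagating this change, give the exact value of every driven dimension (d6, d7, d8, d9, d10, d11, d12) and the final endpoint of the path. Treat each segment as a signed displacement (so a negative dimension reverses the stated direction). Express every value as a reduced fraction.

Apply edit: d1 := 4/5
  d6 = d4/5 + d2 - d1/4 = 21/5
  d7 = d5*3 + d2 = 283/10
  d8 = d6 - d3 - d2/4 = -1/2
  d9 = d3*3 + d8 + d4/4 = 27/2
  d10 = d4 + d2 = 54/5
  d11 = d6 - d4 + d1/3 = -53/15
  d12 = d7/2 = 283/20
Walk from origin (0, 0):
  seg 1: left by d7 = 283/10 → (-283/10, 0)
  seg 2: right by d3 = 4 → (-243/10, 0)
  seg 3: down by d9 = 27/2 → (-243/10, -27/2)
  seg 4: up by d10 = 54/5 → (-243/10, -27/10)
  seg 5: up by d8 = -1/2 → (-243/10, -16/5)
  seg 6: down by d3 = 4 → (-243/10, -36/5)
  seg 7: right by d4 = 8 → (-163/10, -36/5)
  seg 8: right by d7 = 283/10 → (12, -36/5)

d6 = 21/5
d7 = 283/10
d8 = -1/2
d9 = 27/2
d10 = 54/5
d11 = -53/15
d12 = 283/20
endpoint = (12, -36/5)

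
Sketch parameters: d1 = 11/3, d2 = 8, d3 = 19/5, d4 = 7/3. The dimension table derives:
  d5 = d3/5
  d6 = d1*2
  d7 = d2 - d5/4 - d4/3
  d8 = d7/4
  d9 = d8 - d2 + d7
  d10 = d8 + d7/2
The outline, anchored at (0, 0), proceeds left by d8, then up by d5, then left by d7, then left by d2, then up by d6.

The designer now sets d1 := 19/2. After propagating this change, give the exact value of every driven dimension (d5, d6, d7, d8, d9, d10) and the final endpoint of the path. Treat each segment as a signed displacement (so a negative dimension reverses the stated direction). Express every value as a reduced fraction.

Apply edit: d1 := 19/2
  d5 = d3/5 = 19/25
  d6 = d1*2 = 19
  d7 = d2 - d5/4 - d4/3 = 6329/900
  d8 = d7/4 = 6329/3600
  d9 = d8 - d2 + d7 = 569/720
  d10 = d8 + d7/2 = 6329/1200
Walk from origin (0, 0):
  seg 1: left by d8 = 6329/3600 → (-6329/3600, 0)
  seg 2: up by d5 = 19/25 → (-6329/3600, 19/25)
  seg 3: left by d7 = 6329/900 → (-6329/720, 19/25)
  seg 4: left by d2 = 8 → (-12089/720, 19/25)
  seg 5: up by d6 = 19 → (-12089/720, 494/25)

d5 = 19/25
d6 = 19
d7 = 6329/900
d8 = 6329/3600
d9 = 569/720
d10 = 6329/1200
endpoint = (-12089/720, 494/25)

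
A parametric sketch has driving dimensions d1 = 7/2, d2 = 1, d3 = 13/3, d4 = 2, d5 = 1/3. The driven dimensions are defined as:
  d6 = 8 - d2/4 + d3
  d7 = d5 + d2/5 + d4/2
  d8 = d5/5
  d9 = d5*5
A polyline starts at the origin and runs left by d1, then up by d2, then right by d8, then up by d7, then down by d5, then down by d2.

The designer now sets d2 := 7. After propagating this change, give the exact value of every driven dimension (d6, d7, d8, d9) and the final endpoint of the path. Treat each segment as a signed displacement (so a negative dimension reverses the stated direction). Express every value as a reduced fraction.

d6 = 127/12
d7 = 41/15
d8 = 1/15
d9 = 5/3
endpoint = (-103/30, 12/5)

Apply edit: d2 := 7
  d6 = 8 - d2/4 + d3 = 127/12
  d7 = d5 + d2/5 + d4/2 = 41/15
  d8 = d5/5 = 1/15
  d9 = d5*5 = 5/3
Walk from origin (0, 0):
  seg 1: left by d1 = 7/2 → (-7/2, 0)
  seg 2: up by d2 = 7 → (-7/2, 7)
  seg 3: right by d8 = 1/15 → (-103/30, 7)
  seg 4: up by d7 = 41/15 → (-103/30, 146/15)
  seg 5: down by d5 = 1/3 → (-103/30, 47/5)
  seg 6: down by d2 = 7 → (-103/30, 12/5)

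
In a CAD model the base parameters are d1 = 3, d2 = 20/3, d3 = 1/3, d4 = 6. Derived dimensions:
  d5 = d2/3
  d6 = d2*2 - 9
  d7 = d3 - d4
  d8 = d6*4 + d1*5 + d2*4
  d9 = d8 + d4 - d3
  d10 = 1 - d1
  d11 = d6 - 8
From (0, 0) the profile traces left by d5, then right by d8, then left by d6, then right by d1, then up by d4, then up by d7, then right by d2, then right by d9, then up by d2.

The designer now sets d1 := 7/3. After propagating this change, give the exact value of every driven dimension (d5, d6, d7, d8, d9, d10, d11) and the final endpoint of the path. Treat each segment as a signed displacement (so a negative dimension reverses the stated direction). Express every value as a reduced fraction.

d5 = 20/9
d6 = 13/3
d7 = -17/3
d8 = 167/3
d9 = 184/3
d10 = -4/3
d11 = -11/3
endpoint = (1075/9, 7)

Apply edit: d1 := 7/3
  d5 = d2/3 = 20/9
  d6 = d2*2 - 9 = 13/3
  d7 = d3 - d4 = -17/3
  d8 = d6*4 + d1*5 + d2*4 = 167/3
  d9 = d8 + d4 - d3 = 184/3
  d10 = 1 - d1 = -4/3
  d11 = d6 - 8 = -11/3
Walk from origin (0, 0):
  seg 1: left by d5 = 20/9 → (-20/9, 0)
  seg 2: right by d8 = 167/3 → (481/9, 0)
  seg 3: left by d6 = 13/3 → (442/9, 0)
  seg 4: right by d1 = 7/3 → (463/9, 0)
  seg 5: up by d4 = 6 → (463/9, 6)
  seg 6: up by d7 = -17/3 → (463/9, 1/3)
  seg 7: right by d2 = 20/3 → (523/9, 1/3)
  seg 8: right by d9 = 184/3 → (1075/9, 1/3)
  seg 9: up by d2 = 20/3 → (1075/9, 7)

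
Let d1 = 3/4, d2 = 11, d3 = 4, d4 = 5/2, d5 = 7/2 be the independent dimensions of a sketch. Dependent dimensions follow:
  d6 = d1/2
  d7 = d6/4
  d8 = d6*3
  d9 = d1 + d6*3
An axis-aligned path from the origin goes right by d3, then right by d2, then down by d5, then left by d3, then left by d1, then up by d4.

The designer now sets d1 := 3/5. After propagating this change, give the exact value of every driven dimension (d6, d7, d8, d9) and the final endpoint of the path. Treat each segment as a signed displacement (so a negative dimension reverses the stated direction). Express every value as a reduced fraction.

Apply edit: d1 := 3/5
  d6 = d1/2 = 3/10
  d7 = d6/4 = 3/40
  d8 = d6*3 = 9/10
  d9 = d1 + d6*3 = 3/2
Walk from origin (0, 0):
  seg 1: right by d3 = 4 → (4, 0)
  seg 2: right by d2 = 11 → (15, 0)
  seg 3: down by d5 = 7/2 → (15, -7/2)
  seg 4: left by d3 = 4 → (11, -7/2)
  seg 5: left by d1 = 3/5 → (52/5, -7/2)
  seg 6: up by d4 = 5/2 → (52/5, -1)

d6 = 3/10
d7 = 3/40
d8 = 9/10
d9 = 3/2
endpoint = (52/5, -1)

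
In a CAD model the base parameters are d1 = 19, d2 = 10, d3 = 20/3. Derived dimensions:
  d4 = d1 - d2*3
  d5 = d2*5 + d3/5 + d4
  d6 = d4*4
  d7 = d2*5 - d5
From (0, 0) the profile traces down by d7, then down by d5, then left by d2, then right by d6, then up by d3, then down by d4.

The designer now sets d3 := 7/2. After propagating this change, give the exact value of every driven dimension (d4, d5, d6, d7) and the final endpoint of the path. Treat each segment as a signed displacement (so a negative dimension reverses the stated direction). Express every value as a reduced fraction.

Apply edit: d3 := 7/2
  d4 = d1 - d2*3 = -11
  d5 = d2*5 + d3/5 + d4 = 397/10
  d6 = d4*4 = -44
  d7 = d2*5 - d5 = 103/10
Walk from origin (0, 0):
  seg 1: down by d7 = 103/10 → (0, -103/10)
  seg 2: down by d5 = 397/10 → (0, -50)
  seg 3: left by d2 = 10 → (-10, -50)
  seg 4: right by d6 = -44 → (-54, -50)
  seg 5: up by d3 = 7/2 → (-54, -93/2)
  seg 6: down by d4 = -11 → (-54, -71/2)

d4 = -11
d5 = 397/10
d6 = -44
d7 = 103/10
endpoint = (-54, -71/2)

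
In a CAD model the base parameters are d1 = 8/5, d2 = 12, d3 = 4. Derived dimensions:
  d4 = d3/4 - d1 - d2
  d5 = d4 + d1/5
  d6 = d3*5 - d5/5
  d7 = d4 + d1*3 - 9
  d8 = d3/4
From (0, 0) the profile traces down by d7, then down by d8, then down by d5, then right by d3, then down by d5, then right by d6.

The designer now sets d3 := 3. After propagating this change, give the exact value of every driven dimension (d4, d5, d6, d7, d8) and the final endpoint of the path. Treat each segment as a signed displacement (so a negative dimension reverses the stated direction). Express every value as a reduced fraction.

d4 = -257/20
d5 = -1253/100
d6 = 8753/500
d7 = -341/20
d8 = 3/4
endpoint = (10253/500, 1034/25)

Apply edit: d3 := 3
  d4 = d3/4 - d1 - d2 = -257/20
  d5 = d4 + d1/5 = -1253/100
  d6 = d3*5 - d5/5 = 8753/500
  d7 = d4 + d1*3 - 9 = -341/20
  d8 = d3/4 = 3/4
Walk from origin (0, 0):
  seg 1: down by d7 = -341/20 → (0, 341/20)
  seg 2: down by d8 = 3/4 → (0, 163/10)
  seg 3: down by d5 = -1253/100 → (0, 2883/100)
  seg 4: right by d3 = 3 → (3, 2883/100)
  seg 5: down by d5 = -1253/100 → (3, 1034/25)
  seg 6: right by d6 = 8753/500 → (10253/500, 1034/25)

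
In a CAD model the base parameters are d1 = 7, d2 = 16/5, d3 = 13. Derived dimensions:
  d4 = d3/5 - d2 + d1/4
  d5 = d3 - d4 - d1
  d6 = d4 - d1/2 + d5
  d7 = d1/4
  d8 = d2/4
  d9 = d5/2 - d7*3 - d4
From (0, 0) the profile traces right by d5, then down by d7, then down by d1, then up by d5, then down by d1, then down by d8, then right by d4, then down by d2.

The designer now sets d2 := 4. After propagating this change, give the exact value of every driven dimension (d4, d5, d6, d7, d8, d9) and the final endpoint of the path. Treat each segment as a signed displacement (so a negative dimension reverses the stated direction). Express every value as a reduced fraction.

Apply edit: d2 := 4
  d4 = d3/5 - d2 + d1/4 = 7/20
  d5 = d3 - d4 - d1 = 113/20
  d6 = d4 - d1/2 + d5 = 5/2
  d7 = d1/4 = 7/4
  d8 = d2/4 = 1
  d9 = d5/2 - d7*3 - d4 = -111/40
Walk from origin (0, 0):
  seg 1: right by d5 = 113/20 → (113/20, 0)
  seg 2: down by d7 = 7/4 → (113/20, -7/4)
  seg 3: down by d1 = 7 → (113/20, -35/4)
  seg 4: up by d5 = 113/20 → (113/20, -31/10)
  seg 5: down by d1 = 7 → (113/20, -101/10)
  seg 6: down by d8 = 1 → (113/20, -111/10)
  seg 7: right by d4 = 7/20 → (6, -111/10)
  seg 8: down by d2 = 4 → (6, -151/10)

d4 = 7/20
d5 = 113/20
d6 = 5/2
d7 = 7/4
d8 = 1
d9 = -111/40
endpoint = (6, -151/10)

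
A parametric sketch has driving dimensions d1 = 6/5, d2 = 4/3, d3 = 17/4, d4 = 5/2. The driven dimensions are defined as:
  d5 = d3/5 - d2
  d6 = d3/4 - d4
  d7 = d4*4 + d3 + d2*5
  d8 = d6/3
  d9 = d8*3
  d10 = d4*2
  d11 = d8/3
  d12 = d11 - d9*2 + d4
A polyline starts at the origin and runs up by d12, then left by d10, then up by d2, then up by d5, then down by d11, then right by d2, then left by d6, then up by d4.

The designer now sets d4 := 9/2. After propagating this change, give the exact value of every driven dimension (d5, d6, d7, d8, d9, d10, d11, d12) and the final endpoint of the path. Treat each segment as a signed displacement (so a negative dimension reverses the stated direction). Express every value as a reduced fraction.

Apply edit: d4 := 9/2
  d5 = d3/5 - d2 = -29/60
  d6 = d3/4 - d4 = -55/16
  d7 = d4*4 + d3 + d2*5 = 347/12
  d8 = d6/3 = -55/48
  d9 = d8*3 = -55/16
  d10 = d4*2 = 9
  d11 = d8/3 = -55/144
  d12 = d11 - d9*2 + d4 = 1583/144
Walk from origin (0, 0):
  seg 1: up by d12 = 1583/144 → (0, 1583/144)
  seg 2: left by d10 = 9 → (-9, 1583/144)
  seg 3: up by d2 = 4/3 → (-9, 1775/144)
  seg 4: up by d5 = -29/60 → (-9, 8527/720)
  seg 5: down by d11 = -55/144 → (-9, 489/40)
  seg 6: right by d2 = 4/3 → (-23/3, 489/40)
  seg 7: left by d6 = -55/16 → (-203/48, 489/40)
  seg 8: up by d4 = 9/2 → (-203/48, 669/40)

d5 = -29/60
d6 = -55/16
d7 = 347/12
d8 = -55/48
d9 = -55/16
d10 = 9
d11 = -55/144
d12 = 1583/144
endpoint = (-203/48, 669/40)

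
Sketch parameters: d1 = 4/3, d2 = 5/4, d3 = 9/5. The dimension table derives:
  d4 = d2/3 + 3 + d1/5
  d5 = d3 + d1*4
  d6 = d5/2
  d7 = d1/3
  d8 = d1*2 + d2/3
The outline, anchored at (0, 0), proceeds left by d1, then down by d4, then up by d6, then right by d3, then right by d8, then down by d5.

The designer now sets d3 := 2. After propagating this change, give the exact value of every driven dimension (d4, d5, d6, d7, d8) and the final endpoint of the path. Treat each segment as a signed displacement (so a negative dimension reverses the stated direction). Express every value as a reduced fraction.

d4 = 221/60
d5 = 22/3
d6 = 11/3
d7 = 4/9
d8 = 37/12
endpoint = (15/4, -147/20)

Apply edit: d3 := 2
  d4 = d2/3 + 3 + d1/5 = 221/60
  d5 = d3 + d1*4 = 22/3
  d6 = d5/2 = 11/3
  d7 = d1/3 = 4/9
  d8 = d1*2 + d2/3 = 37/12
Walk from origin (0, 0):
  seg 1: left by d1 = 4/3 → (-4/3, 0)
  seg 2: down by d4 = 221/60 → (-4/3, -221/60)
  seg 3: up by d6 = 11/3 → (-4/3, -1/60)
  seg 4: right by d3 = 2 → (2/3, -1/60)
  seg 5: right by d8 = 37/12 → (15/4, -1/60)
  seg 6: down by d5 = 22/3 → (15/4, -147/20)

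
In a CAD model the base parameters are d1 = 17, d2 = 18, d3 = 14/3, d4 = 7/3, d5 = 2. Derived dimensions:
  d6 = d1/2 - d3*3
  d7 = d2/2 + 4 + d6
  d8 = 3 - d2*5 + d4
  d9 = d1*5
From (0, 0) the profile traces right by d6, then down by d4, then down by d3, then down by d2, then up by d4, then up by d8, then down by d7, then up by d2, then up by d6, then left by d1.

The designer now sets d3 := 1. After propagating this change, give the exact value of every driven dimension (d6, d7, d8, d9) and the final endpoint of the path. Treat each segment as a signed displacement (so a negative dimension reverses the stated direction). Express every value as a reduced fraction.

d6 = 11/2
d7 = 37/2
d8 = -254/3
d9 = 85
endpoint = (-23/2, -296/3)

Apply edit: d3 := 1
  d6 = d1/2 - d3*3 = 11/2
  d7 = d2/2 + 4 + d6 = 37/2
  d8 = 3 - d2*5 + d4 = -254/3
  d9 = d1*5 = 85
Walk from origin (0, 0):
  seg 1: right by d6 = 11/2 → (11/2, 0)
  seg 2: down by d4 = 7/3 → (11/2, -7/3)
  seg 3: down by d3 = 1 → (11/2, -10/3)
  seg 4: down by d2 = 18 → (11/2, -64/3)
  seg 5: up by d4 = 7/3 → (11/2, -19)
  seg 6: up by d8 = -254/3 → (11/2, -311/3)
  seg 7: down by d7 = 37/2 → (11/2, -733/6)
  seg 8: up by d2 = 18 → (11/2, -625/6)
  seg 9: up by d6 = 11/2 → (11/2, -296/3)
  seg 10: left by d1 = 17 → (-23/2, -296/3)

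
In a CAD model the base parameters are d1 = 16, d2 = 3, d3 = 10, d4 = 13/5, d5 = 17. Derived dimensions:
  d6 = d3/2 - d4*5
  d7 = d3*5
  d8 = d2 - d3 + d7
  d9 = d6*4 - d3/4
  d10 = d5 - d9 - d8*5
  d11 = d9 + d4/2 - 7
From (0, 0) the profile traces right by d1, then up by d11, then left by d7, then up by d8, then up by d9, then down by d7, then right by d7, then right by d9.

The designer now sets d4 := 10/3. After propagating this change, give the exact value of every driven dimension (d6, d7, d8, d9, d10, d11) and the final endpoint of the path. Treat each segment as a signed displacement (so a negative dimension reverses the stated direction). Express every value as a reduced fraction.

Apply edit: d4 := 10/3
  d6 = d3/2 - d4*5 = -35/3
  d7 = d3*5 = 50
  d8 = d2 - d3 + d7 = 43
  d9 = d6*4 - d3/4 = -295/6
  d10 = d5 - d9 - d8*5 = -893/6
  d11 = d9 + d4/2 - 7 = -109/2
Walk from origin (0, 0):
  seg 1: right by d1 = 16 → (16, 0)
  seg 2: up by d11 = -109/2 → (16, -109/2)
  seg 3: left by d7 = 50 → (-34, -109/2)
  seg 4: up by d8 = 43 → (-34, -23/2)
  seg 5: up by d9 = -295/6 → (-34, -182/3)
  seg 6: down by d7 = 50 → (-34, -332/3)
  seg 7: right by d7 = 50 → (16, -332/3)
  seg 8: right by d9 = -295/6 → (-199/6, -332/3)

d6 = -35/3
d7 = 50
d8 = 43
d9 = -295/6
d10 = -893/6
d11 = -109/2
endpoint = (-199/6, -332/3)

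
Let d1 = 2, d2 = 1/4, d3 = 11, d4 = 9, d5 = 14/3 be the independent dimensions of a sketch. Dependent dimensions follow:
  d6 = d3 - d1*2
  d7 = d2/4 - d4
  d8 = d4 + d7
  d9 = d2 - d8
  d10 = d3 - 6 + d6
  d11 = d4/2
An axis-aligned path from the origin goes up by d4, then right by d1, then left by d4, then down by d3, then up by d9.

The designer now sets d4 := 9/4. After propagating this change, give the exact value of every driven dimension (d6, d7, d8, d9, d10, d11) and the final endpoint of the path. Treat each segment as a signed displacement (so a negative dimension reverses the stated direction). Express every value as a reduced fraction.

Apply edit: d4 := 9/4
  d6 = d3 - d1*2 = 7
  d7 = d2/4 - d4 = -35/16
  d8 = d4 + d7 = 1/16
  d9 = d2 - d8 = 3/16
  d10 = d3 - 6 + d6 = 12
  d11 = d4/2 = 9/8
Walk from origin (0, 0):
  seg 1: up by d4 = 9/4 → (0, 9/4)
  seg 2: right by d1 = 2 → (2, 9/4)
  seg 3: left by d4 = 9/4 → (-1/4, 9/4)
  seg 4: down by d3 = 11 → (-1/4, -35/4)
  seg 5: up by d9 = 3/16 → (-1/4, -137/16)

d6 = 7
d7 = -35/16
d8 = 1/16
d9 = 3/16
d10 = 12
d11 = 9/8
endpoint = (-1/4, -137/16)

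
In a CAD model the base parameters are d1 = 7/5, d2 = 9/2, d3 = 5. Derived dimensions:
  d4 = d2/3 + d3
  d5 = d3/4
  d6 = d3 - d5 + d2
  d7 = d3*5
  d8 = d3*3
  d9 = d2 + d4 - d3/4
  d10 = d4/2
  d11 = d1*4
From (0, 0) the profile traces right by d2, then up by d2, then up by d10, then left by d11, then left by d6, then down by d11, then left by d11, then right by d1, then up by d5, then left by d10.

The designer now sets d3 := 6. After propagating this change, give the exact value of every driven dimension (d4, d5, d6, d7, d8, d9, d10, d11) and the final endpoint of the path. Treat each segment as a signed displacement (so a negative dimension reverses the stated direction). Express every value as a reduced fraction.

d4 = 15/2
d5 = 3/2
d6 = 9
d7 = 30
d8 = 18
d9 = 21/2
d10 = 15/4
d11 = 28/5
endpoint = (-361/20, 83/20)

Apply edit: d3 := 6
  d4 = d2/3 + d3 = 15/2
  d5 = d3/4 = 3/2
  d6 = d3 - d5 + d2 = 9
  d7 = d3*5 = 30
  d8 = d3*3 = 18
  d9 = d2 + d4 - d3/4 = 21/2
  d10 = d4/2 = 15/4
  d11 = d1*4 = 28/5
Walk from origin (0, 0):
  seg 1: right by d2 = 9/2 → (9/2, 0)
  seg 2: up by d2 = 9/2 → (9/2, 9/2)
  seg 3: up by d10 = 15/4 → (9/2, 33/4)
  seg 4: left by d11 = 28/5 → (-11/10, 33/4)
  seg 5: left by d6 = 9 → (-101/10, 33/4)
  seg 6: down by d11 = 28/5 → (-101/10, 53/20)
  seg 7: left by d11 = 28/5 → (-157/10, 53/20)
  seg 8: right by d1 = 7/5 → (-143/10, 53/20)
  seg 9: up by d5 = 3/2 → (-143/10, 83/20)
  seg 10: left by d10 = 15/4 → (-361/20, 83/20)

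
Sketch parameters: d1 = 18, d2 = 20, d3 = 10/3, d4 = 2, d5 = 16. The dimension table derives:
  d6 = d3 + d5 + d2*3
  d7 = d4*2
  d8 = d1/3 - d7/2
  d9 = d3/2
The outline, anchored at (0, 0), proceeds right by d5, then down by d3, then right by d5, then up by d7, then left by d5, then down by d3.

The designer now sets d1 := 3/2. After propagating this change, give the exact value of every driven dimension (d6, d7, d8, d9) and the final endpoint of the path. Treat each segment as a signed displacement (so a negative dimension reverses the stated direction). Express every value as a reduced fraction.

Apply edit: d1 := 3/2
  d6 = d3 + d5 + d2*3 = 238/3
  d7 = d4*2 = 4
  d8 = d1/3 - d7/2 = -3/2
  d9 = d3/2 = 5/3
Walk from origin (0, 0):
  seg 1: right by d5 = 16 → (16, 0)
  seg 2: down by d3 = 10/3 → (16, -10/3)
  seg 3: right by d5 = 16 → (32, -10/3)
  seg 4: up by d7 = 4 → (32, 2/3)
  seg 5: left by d5 = 16 → (16, 2/3)
  seg 6: down by d3 = 10/3 → (16, -8/3)

d6 = 238/3
d7 = 4
d8 = -3/2
d9 = 5/3
endpoint = (16, -8/3)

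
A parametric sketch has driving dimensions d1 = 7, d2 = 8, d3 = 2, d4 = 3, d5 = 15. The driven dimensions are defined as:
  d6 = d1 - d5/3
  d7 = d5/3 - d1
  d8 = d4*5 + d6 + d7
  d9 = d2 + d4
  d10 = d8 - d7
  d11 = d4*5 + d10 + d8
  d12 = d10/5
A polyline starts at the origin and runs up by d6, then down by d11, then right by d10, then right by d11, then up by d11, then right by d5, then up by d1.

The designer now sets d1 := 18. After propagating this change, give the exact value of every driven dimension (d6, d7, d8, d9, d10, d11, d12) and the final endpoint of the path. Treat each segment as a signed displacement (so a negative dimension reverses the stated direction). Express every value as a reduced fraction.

Apply edit: d1 := 18
  d6 = d1 - d5/3 = 13
  d7 = d5/3 - d1 = -13
  d8 = d4*5 + d6 + d7 = 15
  d9 = d2 + d4 = 11
  d10 = d8 - d7 = 28
  d11 = d4*5 + d10 + d8 = 58
  d12 = d10/5 = 28/5
Walk from origin (0, 0):
  seg 1: up by d6 = 13 → (0, 13)
  seg 2: down by d11 = 58 → (0, -45)
  seg 3: right by d10 = 28 → (28, -45)
  seg 4: right by d11 = 58 → (86, -45)
  seg 5: up by d11 = 58 → (86, 13)
  seg 6: right by d5 = 15 → (101, 13)
  seg 7: up by d1 = 18 → (101, 31)

d6 = 13
d7 = -13
d8 = 15
d9 = 11
d10 = 28
d11 = 58
d12 = 28/5
endpoint = (101, 31)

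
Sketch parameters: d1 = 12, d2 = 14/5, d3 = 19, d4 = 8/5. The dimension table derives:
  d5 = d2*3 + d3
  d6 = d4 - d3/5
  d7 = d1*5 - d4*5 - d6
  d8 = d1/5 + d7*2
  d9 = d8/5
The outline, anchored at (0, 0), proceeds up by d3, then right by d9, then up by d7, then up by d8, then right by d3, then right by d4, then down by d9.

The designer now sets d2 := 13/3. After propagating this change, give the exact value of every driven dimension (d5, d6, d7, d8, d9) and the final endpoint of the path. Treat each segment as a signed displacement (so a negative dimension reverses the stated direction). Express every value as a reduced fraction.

Apply edit: d2 := 13/3
  d5 = d2*3 + d3 = 32
  d6 = d4 - d3/5 = -11/5
  d7 = d1*5 - d4*5 - d6 = 271/5
  d8 = d1/5 + d7*2 = 554/5
  d9 = d8/5 = 554/25
Walk from origin (0, 0):
  seg 1: up by d3 = 19 → (0, 19)
  seg 2: right by d9 = 554/25 → (554/25, 19)
  seg 3: up by d7 = 271/5 → (554/25, 366/5)
  seg 4: up by d8 = 554/5 → (554/25, 184)
  seg 5: right by d3 = 19 → (1029/25, 184)
  seg 6: right by d4 = 8/5 → (1069/25, 184)
  seg 7: down by d9 = 554/25 → (1069/25, 4046/25)

d5 = 32
d6 = -11/5
d7 = 271/5
d8 = 554/5
d9 = 554/25
endpoint = (1069/25, 4046/25)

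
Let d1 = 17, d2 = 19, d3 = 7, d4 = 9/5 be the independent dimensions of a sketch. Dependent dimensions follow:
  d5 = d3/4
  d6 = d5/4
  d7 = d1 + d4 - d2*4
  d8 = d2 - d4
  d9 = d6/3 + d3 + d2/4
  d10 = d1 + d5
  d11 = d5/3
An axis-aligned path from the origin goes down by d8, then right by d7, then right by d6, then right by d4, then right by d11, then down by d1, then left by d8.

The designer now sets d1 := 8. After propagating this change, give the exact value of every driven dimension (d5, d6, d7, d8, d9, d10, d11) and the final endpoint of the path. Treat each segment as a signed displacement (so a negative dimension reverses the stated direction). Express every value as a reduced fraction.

d5 = 7/4
d6 = 7/16
d7 = -331/5
d8 = 86/5
d9 = 571/48
d10 = 39/4
d11 = 7/12
endpoint = (-19339/240, -126/5)

Apply edit: d1 := 8
  d5 = d3/4 = 7/4
  d6 = d5/4 = 7/16
  d7 = d1 + d4 - d2*4 = -331/5
  d8 = d2 - d4 = 86/5
  d9 = d6/3 + d3 + d2/4 = 571/48
  d10 = d1 + d5 = 39/4
  d11 = d5/3 = 7/12
Walk from origin (0, 0):
  seg 1: down by d8 = 86/5 → (0, -86/5)
  seg 2: right by d7 = -331/5 → (-331/5, -86/5)
  seg 3: right by d6 = 7/16 → (-5261/80, -86/5)
  seg 4: right by d4 = 9/5 → (-5117/80, -86/5)
  seg 5: right by d11 = 7/12 → (-15211/240, -86/5)
  seg 6: down by d1 = 8 → (-15211/240, -126/5)
  seg 7: left by d8 = 86/5 → (-19339/240, -126/5)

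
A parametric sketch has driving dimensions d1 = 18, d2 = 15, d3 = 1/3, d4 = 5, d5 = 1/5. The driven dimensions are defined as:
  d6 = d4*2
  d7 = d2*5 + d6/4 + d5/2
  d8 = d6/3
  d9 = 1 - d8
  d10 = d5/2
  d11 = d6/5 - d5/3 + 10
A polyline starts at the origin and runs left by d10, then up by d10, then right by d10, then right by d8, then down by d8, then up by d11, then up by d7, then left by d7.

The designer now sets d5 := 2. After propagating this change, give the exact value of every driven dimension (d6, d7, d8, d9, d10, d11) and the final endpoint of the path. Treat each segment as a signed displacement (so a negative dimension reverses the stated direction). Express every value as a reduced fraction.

Apply edit: d5 := 2
  d6 = d4*2 = 10
  d7 = d2*5 + d6/4 + d5/2 = 157/2
  d8 = d6/3 = 10/3
  d9 = 1 - d8 = -7/3
  d10 = d5/2 = 1
  d11 = d6/5 - d5/3 + 10 = 34/3
Walk from origin (0, 0):
  seg 1: left by d10 = 1 → (-1, 0)
  seg 2: up by d10 = 1 → (-1, 1)
  seg 3: right by d10 = 1 → (0, 1)
  seg 4: right by d8 = 10/3 → (10/3, 1)
  seg 5: down by d8 = 10/3 → (10/3, -7/3)
  seg 6: up by d11 = 34/3 → (10/3, 9)
  seg 7: up by d7 = 157/2 → (10/3, 175/2)
  seg 8: left by d7 = 157/2 → (-451/6, 175/2)

d6 = 10
d7 = 157/2
d8 = 10/3
d9 = -7/3
d10 = 1
d11 = 34/3
endpoint = (-451/6, 175/2)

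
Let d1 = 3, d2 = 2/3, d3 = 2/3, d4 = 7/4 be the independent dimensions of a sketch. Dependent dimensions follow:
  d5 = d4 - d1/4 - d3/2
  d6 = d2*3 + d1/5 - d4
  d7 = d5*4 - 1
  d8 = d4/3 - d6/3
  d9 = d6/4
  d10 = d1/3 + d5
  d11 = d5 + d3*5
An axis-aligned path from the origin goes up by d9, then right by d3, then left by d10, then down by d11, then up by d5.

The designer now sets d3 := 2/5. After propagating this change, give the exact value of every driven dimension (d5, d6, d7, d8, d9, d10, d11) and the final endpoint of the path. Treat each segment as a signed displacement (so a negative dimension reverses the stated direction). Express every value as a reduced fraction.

d5 = 4/5
d6 = 17/20
d7 = 11/5
d8 = 3/10
d9 = 17/80
d10 = 9/5
d11 = 14/5
endpoint = (-7/5, -143/80)

Apply edit: d3 := 2/5
  d5 = d4 - d1/4 - d3/2 = 4/5
  d6 = d2*3 + d1/5 - d4 = 17/20
  d7 = d5*4 - 1 = 11/5
  d8 = d4/3 - d6/3 = 3/10
  d9 = d6/4 = 17/80
  d10 = d1/3 + d5 = 9/5
  d11 = d5 + d3*5 = 14/5
Walk from origin (0, 0):
  seg 1: up by d9 = 17/80 → (0, 17/80)
  seg 2: right by d3 = 2/5 → (2/5, 17/80)
  seg 3: left by d10 = 9/5 → (-7/5, 17/80)
  seg 4: down by d11 = 14/5 → (-7/5, -207/80)
  seg 5: up by d5 = 4/5 → (-7/5, -143/80)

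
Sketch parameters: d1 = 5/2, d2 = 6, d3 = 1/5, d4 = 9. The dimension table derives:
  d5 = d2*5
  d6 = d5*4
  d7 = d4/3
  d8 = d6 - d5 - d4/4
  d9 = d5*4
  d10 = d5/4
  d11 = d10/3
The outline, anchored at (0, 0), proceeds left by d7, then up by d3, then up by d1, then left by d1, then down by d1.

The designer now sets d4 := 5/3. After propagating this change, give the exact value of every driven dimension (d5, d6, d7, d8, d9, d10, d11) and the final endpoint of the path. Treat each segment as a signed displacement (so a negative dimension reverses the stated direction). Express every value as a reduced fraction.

d5 = 30
d6 = 120
d7 = 5/9
d8 = 1075/12
d9 = 120
d10 = 15/2
d11 = 5/2
endpoint = (-55/18, 1/5)

Apply edit: d4 := 5/3
  d5 = d2*5 = 30
  d6 = d5*4 = 120
  d7 = d4/3 = 5/9
  d8 = d6 - d5 - d4/4 = 1075/12
  d9 = d5*4 = 120
  d10 = d5/4 = 15/2
  d11 = d10/3 = 5/2
Walk from origin (0, 0):
  seg 1: left by d7 = 5/9 → (-5/9, 0)
  seg 2: up by d3 = 1/5 → (-5/9, 1/5)
  seg 3: up by d1 = 5/2 → (-5/9, 27/10)
  seg 4: left by d1 = 5/2 → (-55/18, 27/10)
  seg 5: down by d1 = 5/2 → (-55/18, 1/5)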